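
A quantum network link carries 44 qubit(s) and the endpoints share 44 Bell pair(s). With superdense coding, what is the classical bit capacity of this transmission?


Superdense coding allows 2 classical bits per shared entangled pair.
44 pair(s) -> 2 * 44 = 88 classical bits

88


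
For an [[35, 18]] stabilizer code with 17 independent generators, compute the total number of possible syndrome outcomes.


Each stabilizer generator gives a binary (+1 or -1) measurement outcome.
With 17 independent generators:
Total syndromes = 2^17
= 131072

131072


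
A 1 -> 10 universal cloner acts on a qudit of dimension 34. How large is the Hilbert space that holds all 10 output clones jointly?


Output space = H^(tensor 10) where dim(H) = 34
dim = 34^10
= 1156 (after 2 factors)
= 39304 (after 3 factors)
= 1336336 (after 4 factors)
= 45435424 (after 5 factors)
= 1544804416 (after 6 factors)
= 52523350144 (after 7 factors)
= 1785793904896 (after 8 factors)
= 60716992766464 (after 9 factors)
= 2064377754059776 (after 10 factors)
= 2064377754059776

2064377754059776


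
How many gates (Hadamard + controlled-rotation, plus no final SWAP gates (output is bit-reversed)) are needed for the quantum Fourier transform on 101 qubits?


Hadamard gates: 101
Controlled rotations: n*(n-1)/2 = 101*100/2 = 5050
SWAP gates: 0 (omitted)
Total = 101 + 5050
= 5151

5151


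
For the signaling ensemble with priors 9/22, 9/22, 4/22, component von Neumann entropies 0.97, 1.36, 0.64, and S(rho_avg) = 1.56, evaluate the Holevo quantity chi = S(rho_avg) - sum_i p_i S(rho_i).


chi = S(rho) - sum_i p_i * S(rho_i)
Weighted entropy = 9/22 * 0.97 + 9/22 * 1.36 + 4/22 * 0.64
= 1.0695
chi = 1.56 - 1.0695
= 0.4905

0.4905


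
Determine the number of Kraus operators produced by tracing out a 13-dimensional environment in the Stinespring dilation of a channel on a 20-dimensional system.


Tracing out the environment in an orthonormal basis {|i>_E} gives Kraus operators K_i = <i|_E U |0>_E.
Number of Kraus operators = dim(H_env) = d_env
= 13

13


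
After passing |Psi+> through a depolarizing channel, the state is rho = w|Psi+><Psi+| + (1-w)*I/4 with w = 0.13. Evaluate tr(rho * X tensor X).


|Psi+> = (|01> + |10>)/sqrt(2)
For the pure Bell state, <X_A X_B> = +1 (Bell-state Pauli correlator).
The maximally-mixed part I/4 has tr(I/4 * P tensor P) = 0 for any traceless Pauli P.
So <X_A X_B>_rho = w * (+1) + (1 - w) * 0
= 0.13 * (+1)
= 0.1300

0.1300


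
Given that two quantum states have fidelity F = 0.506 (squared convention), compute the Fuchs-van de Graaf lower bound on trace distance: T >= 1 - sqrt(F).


Fuchs-van de Graaf (squared-fidelity convention): 1 - sqrt(F) <= T <= sqrt(1 - F).
Lower bound: T >= 1 - sqrt(F)
sqrt(F) = sqrt(0.506) = 0.7113
T >= 1 - 0.7113
T >= 0.2887

0.2887


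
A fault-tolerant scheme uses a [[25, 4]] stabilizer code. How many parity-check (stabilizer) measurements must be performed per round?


For an [[n,k]] stabilizer code:
Number of stabilizer generators = n - k
= 25 - 4
= 21

21


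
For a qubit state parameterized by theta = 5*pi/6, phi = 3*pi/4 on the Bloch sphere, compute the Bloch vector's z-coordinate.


theta = 2.6180, phi = 2.3562
r_z = cos(theta) = -0.8660

-0.8660


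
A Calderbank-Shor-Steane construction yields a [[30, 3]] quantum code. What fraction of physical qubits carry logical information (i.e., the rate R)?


Code rate R = k/n
= 3/30
= 0.1000

0.1000


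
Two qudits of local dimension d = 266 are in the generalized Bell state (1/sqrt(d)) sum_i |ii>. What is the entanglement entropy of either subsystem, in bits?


For a maximally entangled state in d x d:
S = log2(d) = log2(266)
= 8.0553

8.0553


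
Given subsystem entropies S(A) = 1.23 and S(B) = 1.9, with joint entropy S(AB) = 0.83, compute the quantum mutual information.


I(A:B) = S(A) + S(B) - S(AB)
= 1.23 + 1.9 - 0.83
= 2.3000

2.3000


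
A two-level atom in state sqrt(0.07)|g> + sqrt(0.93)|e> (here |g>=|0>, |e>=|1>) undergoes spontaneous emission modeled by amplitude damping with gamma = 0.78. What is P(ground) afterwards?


For amplitude damping with parameter gamma on state sqrt(a)|0> + sqrt(b)|1>:
alpha^2 = 0.07, beta^2 = 0.93
P(|0>) = alpha^2 + gamma * beta^2
= 0.07 + 0.78 * 0.93
= 0.07 + 0.7254
= 0.7954

0.7954


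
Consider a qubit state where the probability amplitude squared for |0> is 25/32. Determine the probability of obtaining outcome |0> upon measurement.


|alpha|^2 = 25/32 = 0.7812
|beta|^2 = 1 - 25/32 = 7/32 = 0.2188
P(|0>) = |alpha|^2 = 0.7812

0.7812


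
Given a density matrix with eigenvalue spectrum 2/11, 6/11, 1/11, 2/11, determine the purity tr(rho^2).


tr(rho^2) = sum of eigenvalues squared
= (2/11)^2 + (6/11)^2 + (1/11)^2 + (2/11)^2
= (4 + 36 + 1 + 4) / 121
= 45/121
= 0.3719

0.3719


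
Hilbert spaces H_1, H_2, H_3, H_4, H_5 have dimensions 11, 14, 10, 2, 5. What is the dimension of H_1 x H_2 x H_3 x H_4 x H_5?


dim(H_1 x H_2 x H_3 x H_4 x H_5) = 11 * 14 * 10 * 2 * 5
= 154 * 10 * 2 * 5
= 1540 * 2 * 5
= 3080 * 5
= 15400

15400


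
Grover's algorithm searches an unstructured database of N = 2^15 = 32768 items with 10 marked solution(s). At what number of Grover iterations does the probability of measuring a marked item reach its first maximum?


After j Grover iterations the success probability is P(j) = sin^2((2j+1)*theta), where sin(theta) = sqrt(k/N).
N = 2^15 = 32768, k = 10
sin(theta) = sqrt(k/N) = 0.01746928107
theta = arcsin(sqrt(k/N)) = 0.01747016973 rad
P(j) reaches its first maximum when (2j+1)*theta is as close as possible to pi/2, i.e. j = round(pi/(4*theta) - 1/2).
pi/(4*theta) - 1/2 = 44.4565
(For comparison, the common estimate pi/4 * sqrt(N/k) = 44.9588; the exact maximiser is used here.)
Optimal iterations = 44

44


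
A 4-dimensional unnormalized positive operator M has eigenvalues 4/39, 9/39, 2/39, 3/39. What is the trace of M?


tr(M) = sum of eigenvalues
= 4/39 + 9/39 + 2/39 + 3/39
= 18/39
= 0.4615

0.4615


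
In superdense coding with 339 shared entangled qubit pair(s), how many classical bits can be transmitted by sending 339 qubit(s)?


Superdense coding allows 2 classical bits per shared entangled pair.
339 pair(s) -> 2 * 339 = 678 classical bits

678


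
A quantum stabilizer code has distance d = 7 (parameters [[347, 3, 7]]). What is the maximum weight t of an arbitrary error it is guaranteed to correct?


Code parameters: [[347, 3, 7]], distance d = 7.
Number of correctable errors = floor((d-1)/2)
= floor((7 - 1)/2)
= floor(6/2)
= 3

3


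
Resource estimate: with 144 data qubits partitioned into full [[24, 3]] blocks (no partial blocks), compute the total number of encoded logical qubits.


Each code block uses 24 physical qubits for 3 logical qubit(s).
Number of complete blocks = floor(144 / 24) = 6
Logical qubits = 6 * 3
= 18

18


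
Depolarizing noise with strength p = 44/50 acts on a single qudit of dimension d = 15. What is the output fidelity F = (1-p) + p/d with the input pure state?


F = (1-p) + p/d
= (1 - 0.8800) + 0.8800/15
= 0.1200 + 0.0587
= 0.1787

0.1787


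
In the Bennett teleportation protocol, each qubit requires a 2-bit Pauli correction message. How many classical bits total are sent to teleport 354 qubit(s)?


Quantum teleportation requires 2 classical bits per qubit teleported.
354 qubit(s) -> 2 * 354 = 708 classical bits

708


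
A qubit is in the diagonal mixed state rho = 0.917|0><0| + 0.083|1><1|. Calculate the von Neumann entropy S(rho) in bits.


S = -p*log2(p) - (1-p)*log2(1-p)
p = 0.9170, 1-p = 0.0830
= -0.9170 * log2(0.9170) - 0.0830 * log2(0.0830)
= -(-0.1146) - (-0.2980)
= 0.4127

0.4127


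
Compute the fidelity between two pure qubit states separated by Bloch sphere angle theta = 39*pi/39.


For states separated by angle theta on Bloch sphere:
F = cos^2(theta/2)
theta = 39*pi/39 = 3.1416
theta/2 = 1.5708
cos(theta/2) = 0.0000
F = 0.0000

0.0000


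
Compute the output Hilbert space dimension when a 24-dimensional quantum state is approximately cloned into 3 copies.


Output space = H^(tensor 3) where dim(H) = 24
dim = 24^3
= 576 (after 2 factors)
= 13824 (after 3 factors)
= 13824

13824


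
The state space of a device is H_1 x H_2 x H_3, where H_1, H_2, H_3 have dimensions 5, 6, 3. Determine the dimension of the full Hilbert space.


dim(H_1 x H_2 x H_3) = 5 * 6 * 3
= 30 * 3
= 90

90


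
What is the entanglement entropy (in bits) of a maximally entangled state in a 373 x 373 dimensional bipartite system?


For a maximally entangled state in d x d:
S = log2(d) = log2(373)
= 8.5430

8.5430


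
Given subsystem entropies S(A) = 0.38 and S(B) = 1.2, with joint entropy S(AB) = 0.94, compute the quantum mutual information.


I(A:B) = S(A) + S(B) - S(AB)
= 0.38 + 1.2 - 0.94
= 0.6400

0.6400


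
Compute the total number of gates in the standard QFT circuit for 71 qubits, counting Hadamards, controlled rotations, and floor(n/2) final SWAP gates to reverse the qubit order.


Hadamard gates: 71
Controlled rotations: n*(n-1)/2 = 71*70/2 = 2485
SWAP gates: floor(n/2) = floor(71/2) = 35
Total = 71 + 2485 + 35
= 2591

2591


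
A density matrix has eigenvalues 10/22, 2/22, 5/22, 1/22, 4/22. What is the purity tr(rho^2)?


tr(rho^2) = sum of eigenvalues squared
= (10/22)^2 + (2/22)^2 + (5/22)^2 + (1/22)^2 + (4/22)^2
= (100 + 4 + 25 + 1 + 16) / 484
= 146/484
= 0.3017

0.3017


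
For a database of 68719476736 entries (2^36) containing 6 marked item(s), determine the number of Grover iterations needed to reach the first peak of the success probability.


After j Grover iterations the success probability is P(j) = sin^2((2j+1)*theta), where sin(theta) = sqrt(k/N).
N = 2^36 = 68719476736, k = 6
sin(theta) = sqrt(k/N) = 9.344061824e-06
theta = arcsin(sqrt(k/N)) = 9.344061824e-06 rad
P(j) reaches its first maximum when (2j+1)*theta is as close as possible to pi/2, i.e. j = round(pi/(4*theta) - 1/2).
pi/(4*theta) - 1/2 = 84052.6857
(For comparison, the common estimate pi/4 * sqrt(N/k) = 84053.1857; the exact maximiser is used here.)
Optimal iterations = 84053

84053


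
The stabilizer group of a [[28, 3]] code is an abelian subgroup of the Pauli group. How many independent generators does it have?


For an [[n,k]] stabilizer code:
Number of stabilizer generators = n - k
= 28 - 3
= 25

25


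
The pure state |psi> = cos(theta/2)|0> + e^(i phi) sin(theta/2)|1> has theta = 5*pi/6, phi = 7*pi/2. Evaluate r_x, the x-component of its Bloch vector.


theta = 2.6180, phi = 10.9956
r_x = sin(theta)*cos(phi) = 0.5000 * 0.0000
r_x = 0.0000

0.0000


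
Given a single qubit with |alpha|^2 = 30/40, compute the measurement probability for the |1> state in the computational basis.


|alpha|^2 = 30/40 = 0.7500
|beta|^2 = 1 - 30/40 = 10/40 = 0.2500
P(|1>) = |beta|^2 = 0.2500

0.2500


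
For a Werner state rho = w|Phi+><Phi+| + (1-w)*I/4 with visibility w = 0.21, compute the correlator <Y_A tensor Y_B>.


|Phi+> = (|00> + |11>)/sqrt(2)
For the pure Bell state, <Y_A Y_B> = -1 (Bell-state Pauli correlator).
The maximally-mixed part I/4 has tr(I/4 * P tensor P) = 0 for any traceless Pauli P.
So <Y_A Y_B>_rho = w * (-1) + (1 - w) * 0
= 0.21 * (-1)
= -0.2100

-0.2100


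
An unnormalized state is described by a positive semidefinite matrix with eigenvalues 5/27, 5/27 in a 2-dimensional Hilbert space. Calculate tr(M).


tr(M) = sum of eigenvalues
= 5/27 + 5/27
= 10/27
= 0.3704

0.3704


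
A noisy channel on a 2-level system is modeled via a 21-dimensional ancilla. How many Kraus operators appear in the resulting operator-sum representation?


Tracing out the environment in an orthonormal basis {|i>_E} gives Kraus operators K_i = <i|_E U |0>_E.
Number of Kraus operators = dim(H_env) = d_env
= 21

21


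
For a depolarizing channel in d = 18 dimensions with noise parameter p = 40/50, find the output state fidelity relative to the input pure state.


F = (1-p) + p/d
= (1 - 0.8000) + 0.8000/18
= 0.2000 + 0.0444
= 0.2444

0.2444


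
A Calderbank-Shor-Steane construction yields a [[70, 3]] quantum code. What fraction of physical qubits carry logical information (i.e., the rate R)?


Code rate R = k/n
= 3/70
= 0.0429

0.0429


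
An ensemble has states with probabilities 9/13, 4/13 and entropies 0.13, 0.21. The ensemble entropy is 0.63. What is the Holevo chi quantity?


chi = S(rho) - sum_i p_i * S(rho_i)
Weighted entropy = 9/13 * 0.13 + 4/13 * 0.21
= 0.1546
chi = 0.63 - 0.1546
= 0.4754

0.4754


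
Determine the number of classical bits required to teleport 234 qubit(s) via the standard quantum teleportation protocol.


Quantum teleportation requires 2 classical bits per qubit teleported.
234 qubit(s) -> 2 * 234 = 468 classical bits

468


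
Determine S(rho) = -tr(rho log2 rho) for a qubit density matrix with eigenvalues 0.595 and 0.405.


S = -p*log2(p) - (1-p)*log2(1-p)
p = 0.5950, 1-p = 0.4050
= -0.5950 * log2(0.5950) - 0.4050 * log2(0.4050)
= -(-0.4457) - (-0.5281)
= 0.9738

0.9738


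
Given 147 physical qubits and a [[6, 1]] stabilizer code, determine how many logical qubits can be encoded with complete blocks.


Each code block uses 6 physical qubits for 1 logical qubit(s).
Number of complete blocks = floor(147 / 6) = 24
Logical qubits = 24 * 1
= 24

24


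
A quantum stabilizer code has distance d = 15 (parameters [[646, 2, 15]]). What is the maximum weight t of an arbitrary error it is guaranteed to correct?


Code parameters: [[646, 2, 15]], distance d = 15.
Number of correctable errors = floor((d-1)/2)
= floor((15 - 1)/2)
= floor(14/2)
= 7

7


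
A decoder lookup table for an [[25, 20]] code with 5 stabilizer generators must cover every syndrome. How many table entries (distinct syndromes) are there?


Each stabilizer generator gives a binary (+1 or -1) measurement outcome.
With 5 independent generators:
Total syndromes = 2^5
= 32

32


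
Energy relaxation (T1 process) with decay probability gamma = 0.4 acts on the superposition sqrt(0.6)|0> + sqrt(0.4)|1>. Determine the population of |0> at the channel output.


For amplitude damping with parameter gamma on state sqrt(a)|0> + sqrt(b)|1>:
alpha^2 = 0.6, beta^2 = 0.4
P(|0>) = alpha^2 + gamma * beta^2
= 0.6 + 0.4 * 0.4
= 0.6 + 0.1600
= 0.7600

0.7600


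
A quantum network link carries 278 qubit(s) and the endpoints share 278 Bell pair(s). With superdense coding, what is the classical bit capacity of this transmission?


Superdense coding allows 2 classical bits per shared entangled pair.
278 pair(s) -> 2 * 278 = 556 classical bits

556


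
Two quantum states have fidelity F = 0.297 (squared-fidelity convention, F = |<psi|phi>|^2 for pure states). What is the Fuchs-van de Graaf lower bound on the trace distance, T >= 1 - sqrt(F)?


Fuchs-van de Graaf (squared-fidelity convention): 1 - sqrt(F) <= T <= sqrt(1 - F).
Lower bound: T >= 1 - sqrt(F)
sqrt(F) = sqrt(0.297) = 0.5450
T >= 1 - 0.5450
T >= 0.4550

0.4550


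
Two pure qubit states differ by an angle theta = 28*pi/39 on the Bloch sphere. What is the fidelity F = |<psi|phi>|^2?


For states separated by angle theta on Bloch sphere:
F = cos^2(theta/2)
theta = 28*pi/39 = 2.2555
theta/2 = 1.1278
cos(theta/2) = 0.4287
F = 0.1838

0.1838


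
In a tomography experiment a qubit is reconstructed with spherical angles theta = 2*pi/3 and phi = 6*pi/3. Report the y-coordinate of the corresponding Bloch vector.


theta = 2.0944, phi = 6.2832
r_y = sin(theta)*sin(phi) = 0.8660 * 0.0000
r_y = 0.0000

0.0000


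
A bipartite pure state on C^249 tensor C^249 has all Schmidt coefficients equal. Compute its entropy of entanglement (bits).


For a maximally entangled state in d x d:
S = log2(d) = log2(249)
= 7.9600

7.9600


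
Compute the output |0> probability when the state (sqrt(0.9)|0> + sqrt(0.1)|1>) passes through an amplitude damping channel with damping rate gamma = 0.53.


For amplitude damping with parameter gamma on state sqrt(a)|0> + sqrt(b)|1>:
alpha^2 = 0.9, beta^2 = 0.1
P(|0>) = alpha^2 + gamma * beta^2
= 0.9 + 0.53 * 0.1
= 0.9 + 0.0530
= 0.9530

0.9530


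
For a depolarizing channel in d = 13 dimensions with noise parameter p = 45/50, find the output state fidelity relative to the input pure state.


F = (1-p) + p/d
= (1 - 0.9000) + 0.9000/13
= 0.1000 + 0.0692
= 0.1692

0.1692


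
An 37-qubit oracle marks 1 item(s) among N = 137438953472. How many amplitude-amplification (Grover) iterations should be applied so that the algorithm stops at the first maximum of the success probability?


After j Grover iterations the success probability is P(j) = sin^2((2j+1)*theta), where sin(theta) = sqrt(k/N).
N = 2^37 = 137438953472, k = 1
sin(theta) = sqrt(k/N) = 2.697398305e-06
theta = arcsin(sqrt(k/N)) = 2.697398305e-06 rad
P(j) reaches its first maximum when (2j+1)*theta is as close as possible to pi/2, i.e. j = round(pi/(4*theta) - 1/2).
pi/(4*theta) - 1/2 = 291168.2762
(For comparison, the common estimate pi/4 * sqrt(N/k) = 291168.7762; the exact maximiser is used here.)
Optimal iterations = 291168

291168


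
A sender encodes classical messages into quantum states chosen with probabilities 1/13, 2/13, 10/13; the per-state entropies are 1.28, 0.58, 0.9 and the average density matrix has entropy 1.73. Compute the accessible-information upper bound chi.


chi = S(rho) - sum_i p_i * S(rho_i)
Weighted entropy = 1/13 * 1.28 + 2/13 * 0.58 + 10/13 * 0.9
= 0.8800
chi = 1.73 - 0.8800
= 0.8500

0.8500


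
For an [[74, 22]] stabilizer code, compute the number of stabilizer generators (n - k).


For an [[n,k]] stabilizer code:
Number of stabilizer generators = n - k
= 74 - 22
= 52

52


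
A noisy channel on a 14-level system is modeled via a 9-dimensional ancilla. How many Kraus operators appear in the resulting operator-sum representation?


Tracing out the environment in an orthonormal basis {|i>_E} gives Kraus operators K_i = <i|_E U |0>_E.
Number of Kraus operators = dim(H_env) = d_env
= 9

9


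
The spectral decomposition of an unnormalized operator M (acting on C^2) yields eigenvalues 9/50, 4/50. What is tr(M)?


tr(M) = sum of eigenvalues
= 9/50 + 4/50
= 13/50
= 0.2600

0.2600


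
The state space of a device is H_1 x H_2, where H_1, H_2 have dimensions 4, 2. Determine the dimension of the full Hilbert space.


dim(H_1 x H_2) = 4 * 2
= 8

8


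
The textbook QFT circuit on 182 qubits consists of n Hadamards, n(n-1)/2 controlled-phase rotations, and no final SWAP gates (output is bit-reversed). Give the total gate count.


Hadamard gates: 182
Controlled rotations: n*(n-1)/2 = 182*181/2 = 16471
SWAP gates: 0 (omitted)
Total = 182 + 16471
= 16653

16653


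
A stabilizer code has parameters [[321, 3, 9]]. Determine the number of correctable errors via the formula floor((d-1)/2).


Code parameters: [[321, 3, 9]], distance d = 9.
Number of correctable errors = floor((d-1)/2)
= floor((9 - 1)/2)
= floor(8/2)
= 4

4


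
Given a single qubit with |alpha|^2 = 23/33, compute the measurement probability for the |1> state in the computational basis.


|alpha|^2 = 23/33 = 0.6970
|beta|^2 = 1 - 23/33 = 10/33 = 0.3030
P(|1>) = |beta|^2 = 0.3030

0.3030


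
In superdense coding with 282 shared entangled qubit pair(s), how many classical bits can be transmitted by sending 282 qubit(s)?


Superdense coding allows 2 classical bits per shared entangled pair.
282 pair(s) -> 2 * 282 = 564 classical bits

564


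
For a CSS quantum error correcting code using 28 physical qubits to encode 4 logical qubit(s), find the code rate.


Code rate R = k/n
= 4/28
= 0.1429

0.1429


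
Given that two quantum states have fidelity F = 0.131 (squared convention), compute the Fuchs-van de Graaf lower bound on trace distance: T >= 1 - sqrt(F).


Fuchs-van de Graaf (squared-fidelity convention): 1 - sqrt(F) <= T <= sqrt(1 - F).
Lower bound: T >= 1 - sqrt(F)
sqrt(F) = sqrt(0.131) = 0.3619
T >= 1 - 0.3619
T >= 0.6381

0.6381


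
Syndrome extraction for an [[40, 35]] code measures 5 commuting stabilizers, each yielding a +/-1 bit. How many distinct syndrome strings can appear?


Each stabilizer generator gives a binary (+1 or -1) measurement outcome.
With 5 independent generators:
Total syndromes = 2^5
= 32

32


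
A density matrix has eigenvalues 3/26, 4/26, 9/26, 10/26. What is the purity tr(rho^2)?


tr(rho^2) = sum of eigenvalues squared
= (3/26)^2 + (4/26)^2 + (9/26)^2 + (10/26)^2
= (9 + 16 + 81 + 100) / 676
= 206/676
= 0.3047

0.3047


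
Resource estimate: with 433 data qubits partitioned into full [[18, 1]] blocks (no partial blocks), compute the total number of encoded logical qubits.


Each code block uses 18 physical qubits for 1 logical qubit(s).
Number of complete blocks = floor(433 / 18) = 24
Logical qubits = 24 * 1
= 24

24


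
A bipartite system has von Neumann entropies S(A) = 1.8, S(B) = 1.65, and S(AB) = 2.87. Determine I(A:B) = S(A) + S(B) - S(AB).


I(A:B) = S(A) + S(B) - S(AB)
= 1.8 + 1.65 - 2.87
= 0.5800

0.5800


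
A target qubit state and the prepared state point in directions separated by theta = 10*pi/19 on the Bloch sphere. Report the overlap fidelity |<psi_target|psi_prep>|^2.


For states separated by angle theta on Bloch sphere:
F = cos^2(theta/2)
theta = 10*pi/19 = 1.6535
theta/2 = 0.8267
cos(theta/2) = 0.6773
F = 0.4587

0.4587


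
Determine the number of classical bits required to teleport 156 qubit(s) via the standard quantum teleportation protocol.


Quantum teleportation requires 2 classical bits per qubit teleported.
156 qubit(s) -> 2 * 156 = 312 classical bits

312


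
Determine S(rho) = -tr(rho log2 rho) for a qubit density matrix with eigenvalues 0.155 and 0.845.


S = -p*log2(p) - (1-p)*log2(1-p)
p = 0.1550, 1-p = 0.8450
= -0.1550 * log2(0.1550) - 0.8450 * log2(0.8450)
= -(-0.4169) - (-0.2053)
= 0.6222

0.6222


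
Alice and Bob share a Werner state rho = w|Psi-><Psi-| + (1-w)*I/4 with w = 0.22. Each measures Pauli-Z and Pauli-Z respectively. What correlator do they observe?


|Psi-> = (|01> - |10>)/sqrt(2)
For the pure Bell state, <Z_A Z_B> = -1 (Bell-state Pauli correlator).
The maximally-mixed part I/4 has tr(I/4 * P tensor P) = 0 for any traceless Pauli P.
So <Z_A Z_B>_rho = w * (-1) + (1 - w) * 0
= 0.22 * (-1)
= -0.2200

-0.2200


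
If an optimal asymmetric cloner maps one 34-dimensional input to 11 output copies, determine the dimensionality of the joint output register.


Output space = H^(tensor 11) where dim(H) = 34
dim = 34^11
= 1156 (after 2 factors)
= 39304 (after 3 factors)
= 1336336 (after 4 factors)
= 45435424 (after 5 factors)
= 1544804416 (after 6 factors)
= 52523350144 (after 7 factors)
= 1785793904896 (after 8 factors)
= 60716992766464 (after 9 factors)
= 2064377754059776 (after 10 factors)
= 70188843638032384 (after 11 factors)
= 70188843638032384

70188843638032384


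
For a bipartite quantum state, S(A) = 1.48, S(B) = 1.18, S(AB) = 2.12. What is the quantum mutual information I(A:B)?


I(A:B) = S(A) + S(B) - S(AB)
= 1.48 + 1.18 - 2.12
= 0.5400

0.5400


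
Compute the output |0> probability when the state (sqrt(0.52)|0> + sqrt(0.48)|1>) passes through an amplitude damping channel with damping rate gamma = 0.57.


For amplitude damping with parameter gamma on state sqrt(a)|0> + sqrt(b)|1>:
alpha^2 = 0.52, beta^2 = 0.48
P(|0>) = alpha^2 + gamma * beta^2
= 0.52 + 0.57 * 0.48
= 0.52 + 0.2736
= 0.7936

0.7936


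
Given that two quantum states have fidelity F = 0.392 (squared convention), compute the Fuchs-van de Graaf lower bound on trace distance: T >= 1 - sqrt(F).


Fuchs-van de Graaf (squared-fidelity convention): 1 - sqrt(F) <= T <= sqrt(1 - F).
Lower bound: T >= 1 - sqrt(F)
sqrt(F) = sqrt(0.392) = 0.6261
T >= 1 - 0.6261
T >= 0.3739

0.3739


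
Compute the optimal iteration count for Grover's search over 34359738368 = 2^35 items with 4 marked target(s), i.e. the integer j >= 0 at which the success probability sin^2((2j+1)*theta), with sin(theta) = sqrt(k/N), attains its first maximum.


After j Grover iterations the success probability is P(j) = sin^2((2j+1)*theta), where sin(theta) = sqrt(k/N).
N = 2^35 = 34359738368, k = 4
sin(theta) = sqrt(k/N) = 1.078959322e-05
theta = arcsin(sqrt(k/N)) = 1.078959322e-05 rad
P(j) reaches its first maximum when (2j+1)*theta is as close as possible to pi/2, i.e. j = round(pi/(4*theta) - 1/2).
pi/(4*theta) - 1/2 = 72791.6941
(For comparison, the common estimate pi/4 * sqrt(N/k) = 72792.1941; the exact maximiser is used here.)
Optimal iterations = 72792

72792


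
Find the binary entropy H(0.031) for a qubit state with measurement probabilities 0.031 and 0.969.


S = -p*log2(p) - (1-p)*log2(1-p)
p = 0.0310, 1-p = 0.9690
= -0.0310 * log2(0.0310) - 0.9690 * log2(0.9690)
= -(-0.1554) - (-0.0440)
= 0.1994

0.1994


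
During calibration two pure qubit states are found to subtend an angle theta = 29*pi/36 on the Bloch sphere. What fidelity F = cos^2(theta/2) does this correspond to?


For states separated by angle theta on Bloch sphere:
F = cos^2(theta/2)
theta = 29*pi/36 = 2.5307
theta/2 = 1.2654
cos(theta/2) = 0.3007
F = 0.0904

0.0904


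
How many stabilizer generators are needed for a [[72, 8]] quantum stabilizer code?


For an [[n,k]] stabilizer code:
Number of stabilizer generators = n - k
= 72 - 8
= 64

64


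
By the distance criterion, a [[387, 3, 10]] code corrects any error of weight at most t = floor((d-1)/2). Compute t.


Code parameters: [[387, 3, 10]], distance d = 10.
Number of correctable errors = floor((d-1)/2)
= floor((10 - 1)/2)
= floor(9/2)
= 4

4


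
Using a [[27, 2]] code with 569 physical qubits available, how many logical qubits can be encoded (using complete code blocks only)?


Each code block uses 27 physical qubits for 2 logical qubit(s).
Number of complete blocks = floor(569 / 27) = 21
Logical qubits = 21 * 2
= 42

42


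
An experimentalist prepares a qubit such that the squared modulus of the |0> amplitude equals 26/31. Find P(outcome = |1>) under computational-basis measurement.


|alpha|^2 = 26/31 = 0.8387
|beta|^2 = 1 - 26/31 = 5/31 = 0.1613
P(|1>) = |beta|^2 = 0.1613

0.1613


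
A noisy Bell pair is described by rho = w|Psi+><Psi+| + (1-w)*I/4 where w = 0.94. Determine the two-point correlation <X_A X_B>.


|Psi+> = (|01> + |10>)/sqrt(2)
For the pure Bell state, <X_A X_B> = +1 (Bell-state Pauli correlator).
The maximally-mixed part I/4 has tr(I/4 * P tensor P) = 0 for any traceless Pauli P.
So <X_A X_B>_rho = w * (+1) + (1 - w) * 0
= 0.94 * (+1)
= 0.9400

0.9400


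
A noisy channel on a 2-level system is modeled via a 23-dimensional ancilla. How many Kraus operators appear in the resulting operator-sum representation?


Tracing out the environment in an orthonormal basis {|i>_E} gives Kraus operators K_i = <i|_E U |0>_E.
Number of Kraus operators = dim(H_env) = d_env
= 23

23


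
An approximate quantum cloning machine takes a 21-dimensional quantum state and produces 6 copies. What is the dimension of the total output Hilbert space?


Output space = H^(tensor 6) where dim(H) = 21
dim = 21^6
= 441 (after 2 factors)
= 9261 (after 3 factors)
= 194481 (after 4 factors)
= 4084101 (after 5 factors)
= 85766121 (after 6 factors)
= 85766121

85766121


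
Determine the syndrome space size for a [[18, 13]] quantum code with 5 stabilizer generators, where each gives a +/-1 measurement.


Each stabilizer generator gives a binary (+1 or -1) measurement outcome.
With 5 independent generators:
Total syndromes = 2^5
= 32

32


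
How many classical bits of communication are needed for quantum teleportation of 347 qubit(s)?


Quantum teleportation requires 2 classical bits per qubit teleported.
347 qubit(s) -> 2 * 347 = 694 classical bits

694


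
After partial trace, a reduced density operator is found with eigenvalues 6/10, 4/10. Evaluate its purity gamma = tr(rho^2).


tr(rho^2) = sum of eigenvalues squared
= (6/10)^2 + (4/10)^2
= (36 + 16) / 100
= 52/100
= 0.5200

0.5200


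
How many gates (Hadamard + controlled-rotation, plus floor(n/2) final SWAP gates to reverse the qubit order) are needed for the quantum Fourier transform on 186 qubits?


Hadamard gates: 186
Controlled rotations: n*(n-1)/2 = 186*185/2 = 17205
SWAP gates: floor(n/2) = floor(186/2) = 93
Total = 186 + 17205 + 93
= 17484

17484


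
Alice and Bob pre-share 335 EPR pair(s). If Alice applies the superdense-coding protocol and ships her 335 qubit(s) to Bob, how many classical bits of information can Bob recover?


Superdense coding allows 2 classical bits per shared entangled pair.
335 pair(s) -> 2 * 335 = 670 classical bits

670


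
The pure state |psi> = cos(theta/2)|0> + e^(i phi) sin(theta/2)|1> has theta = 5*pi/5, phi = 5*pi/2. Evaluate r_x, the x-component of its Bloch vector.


theta = 3.1416, phi = 7.8540
r_x = sin(theta)*cos(phi) = 0.0000 * 0.0000
r_x = 0.0000

0.0000


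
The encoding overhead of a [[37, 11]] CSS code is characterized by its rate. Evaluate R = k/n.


Code rate R = k/n
= 11/37
= 0.2973

0.2973


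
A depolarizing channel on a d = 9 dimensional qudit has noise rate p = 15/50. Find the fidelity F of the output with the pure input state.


F = (1-p) + p/d
= (1 - 0.3000) + 0.3000/9
= 0.7000 + 0.0333
= 0.7333

0.7333


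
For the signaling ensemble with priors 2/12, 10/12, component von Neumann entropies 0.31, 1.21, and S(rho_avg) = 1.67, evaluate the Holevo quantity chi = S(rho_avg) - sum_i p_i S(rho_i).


chi = S(rho) - sum_i p_i * S(rho_i)
Weighted entropy = 2/12 * 0.31 + 10/12 * 1.21
= 1.0600
chi = 1.67 - 1.0600
= 0.6100

0.6100


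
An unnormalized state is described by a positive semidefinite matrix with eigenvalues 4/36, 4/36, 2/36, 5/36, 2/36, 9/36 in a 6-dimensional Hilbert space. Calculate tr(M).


tr(M) = sum of eigenvalues
= 4/36 + 4/36 + 2/36 + 5/36 + 2/36 + 9/36
= 26/36
= 0.7222

0.7222


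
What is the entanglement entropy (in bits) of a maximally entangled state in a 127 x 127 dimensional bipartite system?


For a maximally entangled state in d x d:
S = log2(d) = log2(127)
= 6.9887

6.9887


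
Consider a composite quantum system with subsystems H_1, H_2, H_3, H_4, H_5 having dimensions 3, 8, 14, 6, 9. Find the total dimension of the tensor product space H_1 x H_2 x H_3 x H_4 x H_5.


dim(H_1 x H_2 x H_3 x H_4 x H_5) = 3 * 8 * 14 * 6 * 9
= 24 * 14 * 6 * 9
= 336 * 6 * 9
= 2016 * 9
= 18144

18144


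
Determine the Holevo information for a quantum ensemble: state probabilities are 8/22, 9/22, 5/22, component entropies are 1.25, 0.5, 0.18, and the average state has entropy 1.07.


chi = S(rho) - sum_i p_i * S(rho_i)
Weighted entropy = 8/22 * 1.25 + 9/22 * 0.5 + 5/22 * 0.18
= 0.7000
chi = 1.07 - 0.7000
= 0.3700

0.3700


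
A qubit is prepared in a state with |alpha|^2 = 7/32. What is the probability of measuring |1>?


|alpha|^2 = 7/32 = 0.2188
|beta|^2 = 1 - 7/32 = 25/32 = 0.7812
P(|1>) = |beta|^2 = 0.7812

0.7812


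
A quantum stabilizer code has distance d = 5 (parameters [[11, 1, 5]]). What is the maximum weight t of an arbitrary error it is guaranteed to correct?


Code parameters: [[11, 1, 5]], distance d = 5.
Number of correctable errors = floor((d-1)/2)
= floor((5 - 1)/2)
= floor(4/2)
= 2

2


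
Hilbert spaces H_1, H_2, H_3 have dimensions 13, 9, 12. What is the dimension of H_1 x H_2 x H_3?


dim(H_1 x H_2 x H_3) = 13 * 9 * 12
= 117 * 12
= 1404

1404


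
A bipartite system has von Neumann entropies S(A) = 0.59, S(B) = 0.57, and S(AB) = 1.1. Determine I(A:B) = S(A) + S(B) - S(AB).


I(A:B) = S(A) + S(B) - S(AB)
= 0.59 + 0.57 - 1.1
= 0.0600

0.0600


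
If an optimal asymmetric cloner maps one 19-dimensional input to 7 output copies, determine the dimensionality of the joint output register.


Output space = H^(tensor 7) where dim(H) = 19
dim = 19^7
= 361 (after 2 factors)
= 6859 (after 3 factors)
= 130321 (after 4 factors)
= 2476099 (after 5 factors)
= 47045881 (after 6 factors)
= 893871739 (after 7 factors)
= 893871739

893871739


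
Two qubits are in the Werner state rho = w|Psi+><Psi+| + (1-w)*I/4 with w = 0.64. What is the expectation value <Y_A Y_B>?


|Psi+> = (|01> + |10>)/sqrt(2)
For the pure Bell state, <Y_A Y_B> = +1 (Bell-state Pauli correlator).
The maximally-mixed part I/4 has tr(I/4 * P tensor P) = 0 for any traceless Pauli P.
So <Y_A Y_B>_rho = w * (+1) + (1 - w) * 0
= 0.64 * (+1)
= 0.6400

0.6400


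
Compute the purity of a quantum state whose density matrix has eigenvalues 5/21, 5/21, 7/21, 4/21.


tr(rho^2) = sum of eigenvalues squared
= (5/21)^2 + (5/21)^2 + (7/21)^2 + (4/21)^2
= (25 + 25 + 49 + 16) / 441
= 115/441
= 0.2608

0.2608


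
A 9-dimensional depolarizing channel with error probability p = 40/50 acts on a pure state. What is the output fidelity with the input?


F = (1-p) + p/d
= (1 - 0.8000) + 0.8000/9
= 0.2000 + 0.0889
= 0.2889

0.2889


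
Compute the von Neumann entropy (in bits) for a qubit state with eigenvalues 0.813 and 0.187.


S = -p*log2(p) - (1-p)*log2(1-p)
p = 0.8130, 1-p = 0.1870
= -0.8130 * log2(0.8130) - 0.1870 * log2(0.1870)
= -(-0.2428) - (-0.4523)
= 0.6952

0.6952


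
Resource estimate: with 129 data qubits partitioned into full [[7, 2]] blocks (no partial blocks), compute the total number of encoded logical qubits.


Each code block uses 7 physical qubits for 2 logical qubit(s).
Number of complete blocks = floor(129 / 7) = 18
Logical qubits = 18 * 2
= 36

36


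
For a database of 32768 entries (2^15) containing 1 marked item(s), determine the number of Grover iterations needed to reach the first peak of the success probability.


After j Grover iterations the success probability is P(j) = sin^2((2j+1)*theta), where sin(theta) = sqrt(k/N).
N = 2^15 = 32768, k = 1
sin(theta) = sqrt(k/N) = 0.005524271728
theta = arcsin(sqrt(k/N)) = 0.005524299826 rad
P(j) reaches its first maximum when (2j+1)*theta is as close as possible to pi/2, i.e. j = round(pi/(4*theta) - 1/2).
pi/(4*theta) - 1/2 = 141.6715
(For comparison, the common estimate pi/4 * sqrt(N/k) = 142.1723; the exact maximiser is used here.)
Optimal iterations = 142

142


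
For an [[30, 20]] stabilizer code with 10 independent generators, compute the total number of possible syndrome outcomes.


Each stabilizer generator gives a binary (+1 or -1) measurement outcome.
With 10 independent generators:
Total syndromes = 2^10
= 1024

1024


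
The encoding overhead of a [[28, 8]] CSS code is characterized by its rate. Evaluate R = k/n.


Code rate R = k/n
= 8/28
= 0.2857

0.2857


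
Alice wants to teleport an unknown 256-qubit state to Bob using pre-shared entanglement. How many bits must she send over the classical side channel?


Quantum teleportation requires 2 classical bits per qubit teleported.
256 qubit(s) -> 2 * 256 = 512 classical bits

512


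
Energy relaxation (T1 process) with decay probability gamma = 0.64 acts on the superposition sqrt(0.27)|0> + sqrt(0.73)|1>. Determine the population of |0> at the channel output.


For amplitude damping with parameter gamma on state sqrt(a)|0> + sqrt(b)|1>:
alpha^2 = 0.27, beta^2 = 0.73
P(|0>) = alpha^2 + gamma * beta^2
= 0.27 + 0.64 * 0.73
= 0.27 + 0.4672
= 0.7372

0.7372


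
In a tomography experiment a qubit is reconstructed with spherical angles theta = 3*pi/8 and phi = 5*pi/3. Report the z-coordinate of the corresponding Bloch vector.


theta = 1.1781, phi = 5.2360
r_z = cos(theta) = 0.3827

0.3827


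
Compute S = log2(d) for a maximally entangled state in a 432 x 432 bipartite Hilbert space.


For a maximally entangled state in d x d:
S = log2(d) = log2(432)
= 8.7549

8.7549


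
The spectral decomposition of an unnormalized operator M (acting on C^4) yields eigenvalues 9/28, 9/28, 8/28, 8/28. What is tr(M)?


tr(M) = sum of eigenvalues
= 9/28 + 9/28 + 8/28 + 8/28
= 34/28
= 1.2143

1.2143


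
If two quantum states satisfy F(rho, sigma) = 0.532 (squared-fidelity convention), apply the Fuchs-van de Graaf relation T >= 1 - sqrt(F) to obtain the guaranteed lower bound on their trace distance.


Fuchs-van de Graaf (squared-fidelity convention): 1 - sqrt(F) <= T <= sqrt(1 - F).
Lower bound: T >= 1 - sqrt(F)
sqrt(F) = sqrt(0.532) = 0.7294
T >= 1 - 0.7294
T >= 0.2706

0.2706


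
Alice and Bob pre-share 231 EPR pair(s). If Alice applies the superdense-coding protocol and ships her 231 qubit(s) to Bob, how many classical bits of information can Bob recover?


Superdense coding allows 2 classical bits per shared entangled pair.
231 pair(s) -> 2 * 231 = 462 classical bits

462


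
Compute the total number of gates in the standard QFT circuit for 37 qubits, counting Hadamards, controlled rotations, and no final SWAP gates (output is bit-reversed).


Hadamard gates: 37
Controlled rotations: n*(n-1)/2 = 37*36/2 = 666
SWAP gates: 0 (omitted)
Total = 37 + 666
= 703

703


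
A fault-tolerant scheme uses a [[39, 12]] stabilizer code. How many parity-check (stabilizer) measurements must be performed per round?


For an [[n,k]] stabilizer code:
Number of stabilizer generators = n - k
= 39 - 12
= 27

27


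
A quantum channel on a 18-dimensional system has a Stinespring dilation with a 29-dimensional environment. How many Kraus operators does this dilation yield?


Tracing out the environment in an orthonormal basis {|i>_E} gives Kraus operators K_i = <i|_E U |0>_E.
Number of Kraus operators = dim(H_env) = d_env
= 29

29


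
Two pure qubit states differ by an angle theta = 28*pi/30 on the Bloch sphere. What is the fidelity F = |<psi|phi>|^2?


For states separated by angle theta on Bloch sphere:
F = cos^2(theta/2)
theta = 28*pi/30 = 2.9322
theta/2 = 1.4661
cos(theta/2) = 0.1045
F = 0.0109

0.0109


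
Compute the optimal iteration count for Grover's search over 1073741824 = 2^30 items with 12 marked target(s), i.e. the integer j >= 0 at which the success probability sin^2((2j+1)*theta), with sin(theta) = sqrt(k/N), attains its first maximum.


After j Grover iterations the success probability is P(j) = sin^2((2j+1)*theta), where sin(theta) = sqrt(k/N).
N = 2^30 = 1073741824, k = 12
sin(theta) = sqrt(k/N) = 0.0001057159917
theta = arcsin(sqrt(k/N)) = 0.0001057159919 rad
P(j) reaches its first maximum when (2j+1)*theta is as close as possible to pi/2, i.e. j = round(pi/(4*theta) - 1/2).
pi/(4*theta) - 1/2 = 7428.8222
(For comparison, the common estimate pi/4 * sqrt(N/k) = 7429.3222; the exact maximiser is used here.)
Optimal iterations = 7429

7429


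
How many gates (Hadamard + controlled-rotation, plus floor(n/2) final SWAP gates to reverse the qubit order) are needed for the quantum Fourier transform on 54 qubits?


Hadamard gates: 54
Controlled rotations: n*(n-1)/2 = 54*53/2 = 1431
SWAP gates: floor(n/2) = floor(54/2) = 27
Total = 54 + 1431 + 27
= 1512

1512


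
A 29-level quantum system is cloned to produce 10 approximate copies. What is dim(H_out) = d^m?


Output space = H^(tensor 10) where dim(H) = 29
dim = 29^10
= 841 (after 2 factors)
= 24389 (after 3 factors)
= 707281 (after 4 factors)
= 20511149 (after 5 factors)
= 594823321 (after 6 factors)
= 17249876309 (after 7 factors)
= 500246412961 (after 8 factors)
= 14507145975869 (after 9 factors)
= 420707233300201 (after 10 factors)
= 420707233300201

420707233300201


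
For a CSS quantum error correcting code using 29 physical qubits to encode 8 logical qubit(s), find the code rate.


Code rate R = k/n
= 8/29
= 0.2759

0.2759


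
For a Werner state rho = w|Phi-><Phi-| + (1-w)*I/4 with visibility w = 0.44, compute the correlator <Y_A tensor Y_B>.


|Phi-> = (|00> - |11>)/sqrt(2)
For the pure Bell state, <Y_A Y_B> = +1 (Bell-state Pauli correlator).
The maximally-mixed part I/4 has tr(I/4 * P tensor P) = 0 for any traceless Pauli P.
So <Y_A Y_B>_rho = w * (+1) + (1 - w) * 0
= 0.44 * (+1)
= 0.4400

0.4400
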